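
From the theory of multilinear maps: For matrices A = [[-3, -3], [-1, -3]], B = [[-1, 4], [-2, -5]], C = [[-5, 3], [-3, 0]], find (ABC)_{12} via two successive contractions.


(ABC)_{12} = sum_m (AB)_{1m} C_{m2}. First compute row 1 of AB.
(AB)_{11} = -3*-1 + -3*-2 = 9
(AB)_{12} = -3*4 + -3*-5 = 3
Now contract with column 2 of C:
(AB)_{11} * C_{12} = 9 * 3 = 27
(AB)_{12} * C_{22} = 3 * 0 = 0
(ABC)_{12} = 27 + 0 = 27

27


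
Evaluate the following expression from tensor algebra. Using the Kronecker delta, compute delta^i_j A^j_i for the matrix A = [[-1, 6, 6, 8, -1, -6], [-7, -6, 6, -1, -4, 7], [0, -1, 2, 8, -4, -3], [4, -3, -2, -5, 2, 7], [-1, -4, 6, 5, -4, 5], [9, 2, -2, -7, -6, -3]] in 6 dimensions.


The contraction (trace) of a rank-2 tensor is the sum of its diagonal elements.
Diagonal entries: A[1,1] = -1, A[2,2] = -6, A[3,3] = 2, A[4,4] = -5, A[5,5] = -4, A[6,6] = -3
Tr(A) = -1 + -6 + 2 + -5 + -4 + -3 = -17

-17


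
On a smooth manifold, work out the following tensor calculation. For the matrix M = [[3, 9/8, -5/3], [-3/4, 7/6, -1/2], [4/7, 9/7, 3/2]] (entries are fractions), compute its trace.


The trace is the sum of diagonal entries.
Diagonal: M[1,1] = 3, M[2,2] = 7/6, M[3,3] = 3/2
Tr(M) = 3 + 7/6 + 3/2
Computing step by step:
After adding M[1,1]: 3
After adding M[2,2]: 25/6
After adding M[3,3]: 17/3
Tr(M) = 17/3

17/3


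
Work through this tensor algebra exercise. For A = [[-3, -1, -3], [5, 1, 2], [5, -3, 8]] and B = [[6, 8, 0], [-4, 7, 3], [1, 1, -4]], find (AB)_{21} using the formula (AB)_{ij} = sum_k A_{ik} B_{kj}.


(AB)_{ij} = sum_k A_{ik} B_{kj}.
For i=2, j=1:
A_{21} * B_{11} = 5 * 6 = 30
A_{22} * B_{21} = 1 * -4 = -4
A_{23} * B_{31} = 2 * 1 = 2
Sum = 30 + -4 + 2 = 28

28


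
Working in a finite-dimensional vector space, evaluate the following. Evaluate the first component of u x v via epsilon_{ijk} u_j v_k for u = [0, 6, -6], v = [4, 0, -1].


(u x v)_1 = sum_{j,k} epsilon_{1jk} u_j v_k. Only permutations of (1,2,3) contribute; the two non-zero terms are:
eps_{123} u_2 v_3 = 1 * 6 * -1 = -6
eps_{132} u_3 v_2 = -1 * -6 * 0 = 0
(u x v)_1 = -6

-6


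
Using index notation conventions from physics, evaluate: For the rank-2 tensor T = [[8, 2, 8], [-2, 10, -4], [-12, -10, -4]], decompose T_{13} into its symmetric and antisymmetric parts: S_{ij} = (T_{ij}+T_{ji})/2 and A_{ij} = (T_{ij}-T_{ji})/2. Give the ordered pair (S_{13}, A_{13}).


T_{13} = 8
T_{31} = -12
S_{13} = (8 + -12)/2 = -4/2 = -2
A_{13} = (8 - -12)/2 = 20/2 = 10
Check: S + A = -2 + 10 = 8 = T_{13}.

(-2, 10)


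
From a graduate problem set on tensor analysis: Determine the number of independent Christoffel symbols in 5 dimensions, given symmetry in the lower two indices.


Christoffel symbols Gamma^k_{ij} are symmetric in i,j, so there are d * d(d+1)/2 independent symbols.
d = 5
d(d+1)/2 = 5 * 6 / 2 = 15
Total = 5 * 15 = 75

75


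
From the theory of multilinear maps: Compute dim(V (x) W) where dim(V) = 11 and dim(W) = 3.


The dimension of a tensor product is the product of dimensions.
dim(V) = 11, dim(W) = 3
dim(V (x) W) = 11 * 3 = 33

33


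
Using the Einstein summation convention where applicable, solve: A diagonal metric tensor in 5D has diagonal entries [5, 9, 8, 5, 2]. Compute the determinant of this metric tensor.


For a diagonal metric, the determinant is the product of diagonal entries.
Diagonal entries: 5, 9, 8, 5, 2
det(g) = 5 * 9 * 8 * 5 * 2 = 3600

3600


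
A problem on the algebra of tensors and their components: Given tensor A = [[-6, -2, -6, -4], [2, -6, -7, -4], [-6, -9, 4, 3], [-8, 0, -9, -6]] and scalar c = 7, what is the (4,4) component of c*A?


Scalar multiplication: (cA)_{ij} = c * A_{ij}.
c = 7
A_{44} = -6
(cA)_{44} = 7 * -6 = -42

-42


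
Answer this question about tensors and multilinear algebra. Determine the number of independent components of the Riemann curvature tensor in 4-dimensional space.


The Riemann tensor in d dimensions has d^2(d^2 - 1)/12 independent components.
d = 4, so d^2 = 16
d^2 - 1 = 15
d^2(d^2 - 1) = 16 * 15 = 240
Divide by 12: 240 / 12 = 20

20


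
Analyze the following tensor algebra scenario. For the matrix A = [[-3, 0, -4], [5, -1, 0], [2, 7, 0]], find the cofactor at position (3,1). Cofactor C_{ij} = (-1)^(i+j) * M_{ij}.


To find cofactor C_{31}, delete row 3 and column 1.
The resulting 2x2 submatrix is: [[0, -4], [-1, 0]]
Minor M_{31} = 0*0 - -4*-1
  = 0 - 4 = -4
Sign = (-1)^(3+1) = (-1)^4 = 1
Cofactor C_{31} = 1 * -4 = -4

-4


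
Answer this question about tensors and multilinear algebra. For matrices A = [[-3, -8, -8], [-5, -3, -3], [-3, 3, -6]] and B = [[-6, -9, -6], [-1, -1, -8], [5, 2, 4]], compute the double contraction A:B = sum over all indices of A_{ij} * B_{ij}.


A:B = sum over all i,j of A_{ij} * B_{ij}.
Row 1: -3*-6=18, -8*-9=72, -8*-6=48 => row sum = 138
Row 2: -5*-1=5, -3*-1=3, -3*-8=24 => row sum = 32
Row 3: -3*5=-15, 3*2=6, -6*4=-24 => row sum = -33
Total = 138 + 32 + -33 = 137

137


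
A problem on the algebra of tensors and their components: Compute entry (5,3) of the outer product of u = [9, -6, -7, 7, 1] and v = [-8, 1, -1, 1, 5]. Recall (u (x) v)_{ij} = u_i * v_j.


The outer product entry T_{ij} = u_i * v_j.
We need i=5, j=3.
u_5 = 1, v_3 = -1
T_{5,3} = 1 * -1 = -1

-1


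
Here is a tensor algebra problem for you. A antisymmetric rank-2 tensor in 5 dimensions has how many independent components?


A antisymmetric rank-2 tensor in d dimensions has d(d-1)/2 independent components.
d = 5
d(d-1)/2 = 5 * 4 / 2 = 20 / 2 = 10

10


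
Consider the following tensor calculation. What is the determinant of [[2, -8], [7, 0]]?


For a 2x2 matrix [[a, b], [c, d]], det = a*d - b*c.
a = 2, b = -8, c = 7, d = 0
a*d = 2 * 0 = 0
b*c = -8 * 7 = -56
det = 0 - -56 = 56

56


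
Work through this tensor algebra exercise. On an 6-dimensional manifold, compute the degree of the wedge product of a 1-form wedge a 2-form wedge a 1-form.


The degree of a wedge product is the sum of the degrees of the individual forms.
Degrees: 1, 2, 1
Total degree = 1 + 2 + 1 = 4

4


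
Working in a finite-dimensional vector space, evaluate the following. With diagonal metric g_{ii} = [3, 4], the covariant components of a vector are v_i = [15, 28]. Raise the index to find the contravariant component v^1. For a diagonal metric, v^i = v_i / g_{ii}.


To raise an index with a diagonal metric: v^i = v_i / g_{ii}.
For index 1: v_1 = 15, g_{11} = 3
v^1 = 15 / 3 = 5

5


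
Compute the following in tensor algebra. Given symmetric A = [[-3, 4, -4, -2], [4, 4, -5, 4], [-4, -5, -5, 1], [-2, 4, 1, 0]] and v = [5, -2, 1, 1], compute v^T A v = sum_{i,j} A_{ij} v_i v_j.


First compute Av:
(Av)_1 = -3*5 + 4*-2 + -4*1 + -2*1 = -29
(Av)_2 = 4*5 + 4*-2 + -5*1 + 4*1 = 11
(Av)_3 = -4*5 + -5*-2 + -5*1 + 1*1 = -14
(Av)_4 = -2*5 + 4*-2 + 1*1 + 0*1 = -17
Av = [-29, 11, -14, -17]
Then v^T (Av) = 5*-29 + -2*11 + 1*-14 + 1*-17
= -145 + -22 + -14 + -17 = -198

-198


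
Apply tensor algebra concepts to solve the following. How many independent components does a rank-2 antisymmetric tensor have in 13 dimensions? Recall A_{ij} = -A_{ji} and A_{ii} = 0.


An antisymmetric rank-2 tensor satisfies A_{ij} = -A_{ji}, so diagonal entries are zero.
The independent components are the upper-triangular entries: C(n, 2) = n(n-1)/2.
n = 13
C(13, 2) = 13 * 12 / 2 = 156 / 2 = 78

78


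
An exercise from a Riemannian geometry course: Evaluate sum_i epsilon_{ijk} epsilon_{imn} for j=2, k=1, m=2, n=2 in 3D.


Using the identity: epsilon_{ijk} epsilon_{imn} = delta_{jm} delta_{kn} - delta_{jn} delta_{km}.
delta_{22} = 1
delta_{12} = 0
delta_{22} = 1
delta_{12} = 0
Result = 1 * 0 - 1 * 0 = 0 - 0 = 0

0


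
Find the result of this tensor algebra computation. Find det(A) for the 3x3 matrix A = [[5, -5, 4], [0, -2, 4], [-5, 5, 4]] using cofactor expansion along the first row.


Expanding along the first row, det(A) = a11*M_11 - a12*M_12 + a13*M_13, where M_1j is the (1,j) minor.
Minor M_11 = -2*4 - 4*5 = -28
Minor M_12 = 0*4 - 4*-5 = 20
Minor M_13 = 0*5 - -2*-5 = -10
det = 5*(-28) - -5*(20) + 4*(-10)
    = -140 - -100 + -40
    = -80

-80


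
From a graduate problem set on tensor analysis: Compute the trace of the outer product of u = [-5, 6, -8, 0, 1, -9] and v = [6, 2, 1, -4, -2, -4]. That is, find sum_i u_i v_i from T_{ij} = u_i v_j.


The outer product gives T_{ij} = u_i v_j.
The trace (contraction) is Tr(T) = sum_i T_{ii} = sum_i u_i v_i.
Diagonal entries:
T_{11} = u_1 * v_1 = -5 * 6 = -30
T_{22} = u_2 * v_2 = 6 * 2 = 12
T_{33} = u_3 * v_3 = -8 * 1 = -8
T_{44} = u_4 * v_4 = 0 * -4 = 0
T_{55} = u_5 * v_5 = 1 * -2 = -2
T_{66} = u_6 * v_6 = -9 * -4 = 36
Tr(T) = -30 + 12 + -8 + 0 + -2 + 36 = 8

8


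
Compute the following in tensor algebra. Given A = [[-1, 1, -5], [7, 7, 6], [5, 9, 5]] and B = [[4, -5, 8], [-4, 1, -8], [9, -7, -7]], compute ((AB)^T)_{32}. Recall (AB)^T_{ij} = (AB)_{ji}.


(AB)^T_{ij} = (AB)_{ji} = sum_k A_{jk} B_{ki}.
For i=3, j=2 we need (AB)_{23}:
A_{21} * B_{13} = 7 * 8 = 56
A_{22} * B_{23} = 7 * -8 = -56
A_{23} * B_{33} = 6 * -7 = -42
Sum = 56 + -56 + -42 = -42

-42


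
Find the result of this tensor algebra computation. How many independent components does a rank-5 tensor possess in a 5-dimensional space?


The number of components of a rank-r tensor in d dimensions is d^r.
Here d = 5 and r = 5.
5^5 = 3125

3125


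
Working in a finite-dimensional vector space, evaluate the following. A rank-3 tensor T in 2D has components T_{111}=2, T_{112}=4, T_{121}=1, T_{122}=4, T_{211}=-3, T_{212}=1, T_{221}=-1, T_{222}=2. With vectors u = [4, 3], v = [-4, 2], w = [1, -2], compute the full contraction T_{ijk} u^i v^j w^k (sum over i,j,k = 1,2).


S = sum over i,j,k of T_{ijk} u_i v_j w_k. Expanding all 8 terms:
T_{111}*u_1*v_1*w_1 = 2*4*-4*1 = -32  (running total: -32)
T_{112}*u_1*v_1*w_2 = 4*4*-4*-2 = 128  (running total: 96)
T_{121}*u_1*v_2*w_1 = 1*4*2*1 = 8  (running total: 104)
T_{122}*u_1*v_2*w_2 = 4*4*2*-2 = -64  (running total: 40)
T_{211}*u_2*v_1*w_1 = -3*3*-4*1 = 36  (running total: 76)
T_{212}*u_2*v_1*w_2 = 1*3*-4*-2 = 24  (running total: 100)
T_{221}*u_2*v_2*w_1 = -1*3*2*1 = -6  (running total: 94)
T_{222}*u_2*v_2*w_2 = 2*3*2*-2 = -24  (running total: 70)
S = 70

70


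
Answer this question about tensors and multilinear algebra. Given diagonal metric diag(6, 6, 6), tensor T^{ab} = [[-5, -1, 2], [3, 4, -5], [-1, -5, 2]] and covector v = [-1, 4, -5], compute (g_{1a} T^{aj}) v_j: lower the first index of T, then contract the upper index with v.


Step 1: lower the first index. For a diagonal metric, g_{ia} T^{aj} = g_{ii} T^{ij} (no sum on i).
g_{11} = 6
S_1{}^1 = 6 * T^{11} = 6 * -5 = -30
S_1{}^2 = 6 * T^{12} = 6 * -1 = -6
S_1{}^3 = 6 * T^{13} = 6 * 2 = 12
Step 2: contract S_1{}^j with v_j.
S_1{}^1 * v_1 = -30 * -1 = 30
S_1{}^2 * v_2 = -6 * 4 = -24
S_1{}^3 * v_3 = 12 * -5 = -60
Result = 30 + -24 + -60 = -54

-54


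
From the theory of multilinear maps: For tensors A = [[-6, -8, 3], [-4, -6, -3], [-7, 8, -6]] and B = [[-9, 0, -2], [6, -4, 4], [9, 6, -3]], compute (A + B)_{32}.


Tensor addition is component-wise: (A + B)_{ij} = A_{ij} + B_{ij}.
A_{32} = 8
B_{32} = 6
(A + B)_{32} = 8 + 6 = 14

14


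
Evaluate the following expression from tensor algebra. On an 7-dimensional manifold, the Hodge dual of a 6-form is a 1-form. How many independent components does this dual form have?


The Hodge dual of a p-form on an n-dimensional manifold is an (n-p)-form.
n = 7, p = 6, so dual degree = 7 - 6 = 1
The number of components is C(n, n-p) = C(7, 1) = 7

7


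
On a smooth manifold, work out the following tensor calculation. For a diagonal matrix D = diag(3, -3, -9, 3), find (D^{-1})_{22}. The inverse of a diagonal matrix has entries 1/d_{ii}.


For a diagonal matrix, the inverse has entries (D^{-1})_{ii} = 1/d_{ii}.
The diagonal entries are: d_{11} = 3, d_{22} = -3, d_{33} = -9, d_{44} = 3
We need (D^{-1})_{22} = 1/d_{22} = 1/-3 = -1/3

-1/3


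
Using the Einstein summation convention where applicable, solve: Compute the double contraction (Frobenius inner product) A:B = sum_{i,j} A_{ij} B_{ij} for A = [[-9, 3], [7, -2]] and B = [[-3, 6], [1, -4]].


A:B = sum over all i,j of A_{ij} * B_{ij}.
Row 1: -9*-3=27, 3*6=18 => row sum = 45
Row 2: 7*1=7, -2*-4=8 => row sum = 15
Total = 45 + 15 = 60

60


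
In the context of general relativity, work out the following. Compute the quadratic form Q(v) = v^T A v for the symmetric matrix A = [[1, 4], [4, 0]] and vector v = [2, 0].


First compute Av:
(Av)_1 = 1*2 + 4*0 = 2
(Av)_2 = 4*2 + 0*0 = 8
Av = [2, 8]
Then v^T (Av) = 2*2 + 0*8
= 4 + 0 = 4

4


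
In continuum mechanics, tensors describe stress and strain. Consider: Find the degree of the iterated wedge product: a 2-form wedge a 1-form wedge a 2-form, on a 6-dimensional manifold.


The degree of a wedge product is the sum of the degrees of the individual forms.
Degrees: 2, 1, 2
Total degree = 2 + 1 + 2 = 5

5


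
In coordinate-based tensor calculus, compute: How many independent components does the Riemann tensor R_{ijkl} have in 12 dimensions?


The Riemann tensor in d dimensions has d^2(d^2 - 1)/12 independent components.
d = 12, so d^2 = 144
d^2 - 1 = 143
d^2(d^2 - 1) = 144 * 143 = 20592
Divide by 12: 20592 / 12 = 1716

1716


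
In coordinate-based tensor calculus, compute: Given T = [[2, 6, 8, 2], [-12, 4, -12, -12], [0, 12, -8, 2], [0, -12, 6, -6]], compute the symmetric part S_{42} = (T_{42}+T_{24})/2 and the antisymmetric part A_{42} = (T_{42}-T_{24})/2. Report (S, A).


T_{42} = -12
T_{24} = -12
S_{42} = (-12 + -12)/2 = -24/2 = -12
A_{42} = (-12 - -12)/2 = 0/2 = 0
Check: S + A = -12 + 0 = -12 = T_{42}.

(-12, 0)


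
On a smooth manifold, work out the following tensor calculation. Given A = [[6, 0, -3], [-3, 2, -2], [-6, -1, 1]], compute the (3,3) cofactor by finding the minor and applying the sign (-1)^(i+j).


To find cofactor C_{33}, delete row 3 and column 3.
The resulting 2x2 submatrix is: [[6, 0], [-3, 2]]
Minor M_{33} = 6*2 - 0*-3
  = 12 - 0 = 12
Sign = (-1)^(3+3) = (-1)^6 = 1
Cofactor C_{33} = 1 * 12 = 12

12


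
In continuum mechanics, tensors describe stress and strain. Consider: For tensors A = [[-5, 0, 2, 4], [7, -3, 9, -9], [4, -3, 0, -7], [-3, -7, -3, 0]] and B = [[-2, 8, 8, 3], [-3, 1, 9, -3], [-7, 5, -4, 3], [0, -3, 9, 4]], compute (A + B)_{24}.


Tensor addition is component-wise: (A + B)_{ij} = A_{ij} + B_{ij}.
A_{24} = -9
B_{24} = -3
(A + B)_{24} = -9 + -3 = -12

-12


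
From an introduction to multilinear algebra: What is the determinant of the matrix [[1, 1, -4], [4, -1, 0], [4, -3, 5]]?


Expanding along the first row, det(A) = a11*M_11 - a12*M_12 + a13*M_13, where M_1j is the (1,j) minor.
Minor M_11 = -1*5 - 0*-3 = -5
Minor M_12 = 4*5 - 0*4 = 20
Minor M_13 = 4*-3 - -1*4 = -8
det = 1*(-5) - 1*(20) + -4*(-8)
    = -5 - 20 + 32
    = 7

7


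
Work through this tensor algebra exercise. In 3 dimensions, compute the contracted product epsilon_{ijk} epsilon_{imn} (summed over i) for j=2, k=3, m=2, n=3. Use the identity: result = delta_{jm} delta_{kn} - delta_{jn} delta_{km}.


Using the identity: epsilon_{ijk} epsilon_{imn} = delta_{jm} delta_{kn} - delta_{jn} delta_{km}.
delta_{22} = 1
delta_{33} = 1
delta_{23} = 0
delta_{32} = 0
Result = 1 * 1 - 0 * 0 = 1 - 0 = 1

1


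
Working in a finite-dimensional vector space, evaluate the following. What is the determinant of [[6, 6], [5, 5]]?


For a 2x2 matrix [[a, b], [c, d]], det = a*d - b*c.
a = 6, b = 6, c = 5, d = 5
a*d = 6 * 5 = 30
b*c = 6 * 5 = 30
det = 30 - 30 = 0

0


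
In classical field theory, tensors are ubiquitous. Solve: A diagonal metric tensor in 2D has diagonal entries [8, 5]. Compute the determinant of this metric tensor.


For a diagonal metric, the determinant is the product of diagonal entries.
Diagonal entries: 8, 5
det(g) = 8 * 5 = 40

40


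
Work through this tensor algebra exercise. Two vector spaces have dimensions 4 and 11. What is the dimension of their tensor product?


The dimension of a tensor product is the product of dimensions.
dim(V) = 4, dim(W) = 11
dim(V (x) W) = 4 * 11 = 44

44


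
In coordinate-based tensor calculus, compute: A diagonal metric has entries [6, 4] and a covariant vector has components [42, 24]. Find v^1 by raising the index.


To raise an index with a diagonal metric: v^i = v_i / g_{ii}.
For index 1: v_1 = 42, g_{11} = 6
v^1 = 42 / 6 = 7

7


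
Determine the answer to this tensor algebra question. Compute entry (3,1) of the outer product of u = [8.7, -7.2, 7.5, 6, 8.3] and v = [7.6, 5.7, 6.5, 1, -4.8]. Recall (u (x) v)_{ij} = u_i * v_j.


The outer product entry T_{ij} = u_i * v_j.
We need i=3, j=1.
u_3 = 7.5, v_1 = 7.6
T_{3,1} = 7.5 * 7.6 = 57

57


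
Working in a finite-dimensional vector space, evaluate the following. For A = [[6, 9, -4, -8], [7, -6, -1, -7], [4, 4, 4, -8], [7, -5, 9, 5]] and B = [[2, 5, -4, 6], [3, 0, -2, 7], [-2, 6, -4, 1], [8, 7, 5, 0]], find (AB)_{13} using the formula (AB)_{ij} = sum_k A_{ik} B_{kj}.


(AB)_{ij} = sum_k A_{ik} B_{kj}.
For i=1, j=3:
A_{11} * B_{13} = 6 * -4 = -24
A_{12} * B_{23} = 9 * -2 = -18
A_{13} * B_{33} = -4 * -4 = 16
A_{14} * B_{43} = -8 * 5 = -40
Sum = -24 + -18 + 16 + -40 = -66

-66


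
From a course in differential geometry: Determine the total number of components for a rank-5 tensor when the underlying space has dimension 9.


The number of components of a rank-r tensor in d dimensions is d^r.
Here d = 9 and r = 5.
9^5 = 59049

59049


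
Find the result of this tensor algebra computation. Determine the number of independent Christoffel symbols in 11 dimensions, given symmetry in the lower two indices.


Christoffel symbols Gamma^k_{ij} are symmetric in i,j, so there are d * d(d+1)/2 independent symbols.
d = 11
d(d+1)/2 = 11 * 12 / 2 = 66
Total = 11 * 66 = 726

726


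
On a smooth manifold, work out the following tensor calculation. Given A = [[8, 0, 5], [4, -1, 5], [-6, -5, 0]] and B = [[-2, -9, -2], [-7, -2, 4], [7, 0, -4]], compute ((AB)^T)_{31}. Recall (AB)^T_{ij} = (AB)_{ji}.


(AB)^T_{ij} = (AB)_{ji} = sum_k A_{jk} B_{ki}.
For i=3, j=1 we need (AB)_{13}:
A_{11} * B_{13} = 8 * -2 = -16
A_{12} * B_{23} = 0 * 4 = 0
A_{13} * B_{33} = 5 * -4 = -20
Sum = -16 + 0 + -20 = -36

-36


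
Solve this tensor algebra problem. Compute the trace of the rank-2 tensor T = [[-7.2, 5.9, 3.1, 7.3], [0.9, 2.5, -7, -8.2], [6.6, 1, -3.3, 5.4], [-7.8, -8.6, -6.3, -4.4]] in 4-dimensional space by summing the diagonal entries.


The contraction (trace) of a rank-2 tensor is the sum of its diagonal elements.
Diagonal entries: A[1,1] = -7.2, A[2,2] = 2.5, A[3,3] = -3.3, A[4,4] = -4.4
Tr(A) = -7.2 + 2.5 + -3.3 + -4.4 = -12.4

-12.4


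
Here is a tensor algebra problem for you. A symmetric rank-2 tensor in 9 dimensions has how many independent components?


A symmetric rank-2 tensor in d dimensions has d(d+1)/2 independent components.
d = 9
d(d+1)/2 = 9 * 10 / 2 = 90 / 2 = 45

45


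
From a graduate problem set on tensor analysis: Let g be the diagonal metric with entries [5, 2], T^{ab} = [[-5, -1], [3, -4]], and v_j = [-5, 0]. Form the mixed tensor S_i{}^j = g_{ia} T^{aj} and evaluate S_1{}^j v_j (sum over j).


Step 1: lower the first index. For a diagonal metric, g_{ia} T^{aj} = g_{ii} T^{ij} (no sum on i).
g_{11} = 5
S_1{}^1 = 5 * T^{11} = 5 * -5 = -25
S_1{}^2 = 5 * T^{12} = 5 * -1 = -5
Step 2: contract S_1{}^j with v_j.
S_1{}^1 * v_1 = -25 * -5 = 125
S_1{}^2 * v_2 = -5 * 0 = 0
Result = 125 + 0 = 125

125


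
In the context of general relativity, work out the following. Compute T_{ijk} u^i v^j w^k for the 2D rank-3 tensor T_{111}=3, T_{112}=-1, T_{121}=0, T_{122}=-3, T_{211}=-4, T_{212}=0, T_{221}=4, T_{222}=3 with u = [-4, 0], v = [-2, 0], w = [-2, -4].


S = sum over i,j,k of T_{ijk} u_i v_j w_k. Expanding all 8 terms:
T_{111}*u_1*v_1*w_1 = 3*-4*-2*-2 = -48  (running total: -48)
T_{112}*u_1*v_1*w_2 = -1*-4*-2*-4 = 32  (running total: -16)
T_{121}*u_1*v_2*w_1 = 0*-4*0*-2 = 0  (running total: -16)
T_{122}*u_1*v_2*w_2 = -3*-4*0*-4 = 0  (running total: -16)
T_{211}*u_2*v_1*w_1 = -4*0*-2*-2 = 0  (running total: -16)
T_{212}*u_2*v_1*w_2 = 0*0*-2*-4 = 0  (running total: -16)
T_{221}*u_2*v_2*w_1 = 4*0*0*-2 = 0  (running total: -16)
T_{222}*u_2*v_2*w_2 = 3*0*0*-4 = 0  (running total: -16)
S = -16

-16


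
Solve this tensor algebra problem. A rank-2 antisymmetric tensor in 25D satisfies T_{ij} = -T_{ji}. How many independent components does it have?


An antisymmetric rank-2 tensor satisfies A_{ij} = -A_{ji}, so diagonal entries are zero.
The independent components are the upper-triangular entries: C(n, 2) = n(n-1)/2.
n = 25
C(25, 2) = 25 * 24 / 2 = 600 / 2 = 300

300


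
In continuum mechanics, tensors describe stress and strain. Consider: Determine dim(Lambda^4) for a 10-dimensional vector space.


The dimension of the space of p-forms on an n-dimensional space is C(n, p).
n = 10, p = 4
C(10, 4) = 10! / (4! * 6!) = 210

210


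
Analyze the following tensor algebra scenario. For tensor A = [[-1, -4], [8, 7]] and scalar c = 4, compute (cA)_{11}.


Scalar multiplication: (cA)_{ij} = c * A_{ij}.
c = 4
A_{11} = -1
(cA)_{11} = 4 * -1 = -4

-4


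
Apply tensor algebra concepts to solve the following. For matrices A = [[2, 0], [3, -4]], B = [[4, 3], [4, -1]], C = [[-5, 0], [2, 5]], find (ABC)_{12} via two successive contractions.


(ABC)_{12} = sum_m (AB)_{1m} C_{m2}. First compute row 1 of AB.
(AB)_{11} = 2*4 + 0*4 = 8
(AB)_{12} = 2*3 + 0*-1 = 6
Now contract with column 2 of C:
(AB)_{11} * C_{12} = 8 * 0 = 0
(AB)_{12} * C_{22} = 6 * 5 = 30
(ABC)_{12} = 0 + 30 = 30

30


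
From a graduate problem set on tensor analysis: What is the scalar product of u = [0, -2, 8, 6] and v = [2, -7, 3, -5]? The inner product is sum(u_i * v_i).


The inner product u . v = sum of u_i * v_i.
Term-by-term: 0 * 2, -2 * -7, 8 * 3, 6 * -5
Products: 0, 14, 24, -30
Sum = 0 + 14 + 24 + -30 = 8

8


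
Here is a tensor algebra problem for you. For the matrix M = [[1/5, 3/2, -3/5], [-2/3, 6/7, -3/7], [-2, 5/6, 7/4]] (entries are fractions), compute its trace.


The trace is the sum of diagonal entries.
Diagonal: M[1,1] = 1/5, M[2,2] = 6/7, M[3,3] = 7/4
Tr(M) = 1/5 + 6/7 + 7/4
Computing step by step:
After adding M[1,1]: 1/5
After adding M[2,2]: 37/35
After adding M[3,3]: 393/140
Tr(M) = 393/140

393/140


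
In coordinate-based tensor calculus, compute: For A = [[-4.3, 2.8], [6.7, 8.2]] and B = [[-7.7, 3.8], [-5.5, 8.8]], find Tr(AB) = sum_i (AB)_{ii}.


Tr(AB) = sum_i (AB)_{ii} where (AB)_{ii} = sum_k A_{ik} B_{ki}.
(AB)_{11} = -4.3*-7.7 + 2.8*-5.5 = 17.71
(AB)_{22} = 6.7*3.8 + 8.2*8.8 = 97.62
Tr(AB) = 17.71 + 97.62 = 115.33

115.33


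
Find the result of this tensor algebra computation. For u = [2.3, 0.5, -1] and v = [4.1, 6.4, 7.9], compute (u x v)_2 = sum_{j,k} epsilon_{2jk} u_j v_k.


(u x v)_2 = sum_{j,k} epsilon_{2jk} u_j v_k. Only permutations of (1,2,3) contribute; the two non-zero terms are:
eps_{213} u_1 v_3 = -1 * 2.3 * 7.9 = -18.17
eps_{231} u_3 v_1 = 1 * -1 * 4.1 = -4.1
(u x v)_2 = -22.27

-22.27


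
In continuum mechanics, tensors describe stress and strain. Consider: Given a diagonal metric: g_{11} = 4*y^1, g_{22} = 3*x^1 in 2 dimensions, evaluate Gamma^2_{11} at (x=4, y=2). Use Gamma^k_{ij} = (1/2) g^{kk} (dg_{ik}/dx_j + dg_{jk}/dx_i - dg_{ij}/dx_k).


For a diagonal metric, Gamma^k_{ij} = (1/2) g^{kk} (dg_{ik}/dx_j + dg_{jk}/dx_i - dg_{ij}/dx_k).
The metric is diagonal, so g_{ab} = 0 for a != b.
At the given point: g_{11} = 8, g_{22} = 12
g^{22} = 1/12
dg_{12}/dx_1 = 0 (off-diagonal)
dg_{12}/dx_1 = 0 (off-diagonal)
dg_{11}/dx_2 = dg_{11}/dx_2 = 4
Numerator = 0 + 0 - 4 = -4
Gamma^2_{11} = -4 / (2 * 12) = -1/6

-1/6


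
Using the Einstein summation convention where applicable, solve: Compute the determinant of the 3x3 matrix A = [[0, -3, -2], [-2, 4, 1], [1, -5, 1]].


Expanding along the first row, det(A) = a11*M_11 - a12*M_12 + a13*M_13, where M_1j is the (1,j) minor.
Minor M_11 = 4*1 - 1*-5 = 9
Minor M_12 = -2*1 - 1*1 = -3
Minor M_13 = -2*-5 - 4*1 = 6
det = 0*(9) - -3*(-3) + -2*(6)
    = 0 - 9 + -12
    = -21

-21


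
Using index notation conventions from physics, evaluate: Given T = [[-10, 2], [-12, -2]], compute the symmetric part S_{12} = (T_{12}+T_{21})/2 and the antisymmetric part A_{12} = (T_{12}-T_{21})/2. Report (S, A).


T_{12} = 2
T_{21} = -12
S_{12} = (2 + -12)/2 = -10/2 = -5
A_{12} = (2 - -12)/2 = 14/2 = 7
Check: S + A = -5 + 7 = 2 = T_{12}.

(-5, 7)


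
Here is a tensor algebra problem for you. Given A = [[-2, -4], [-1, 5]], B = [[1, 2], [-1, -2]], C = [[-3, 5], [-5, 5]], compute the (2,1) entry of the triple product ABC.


(ABC)_{21} = sum_m (AB)_{2m} C_{m1}. First compute row 2 of AB.
(AB)_{21} = -1*1 + 5*-1 = -6
(AB)_{22} = -1*2 + 5*-2 = -12
Now contract with column 1 of C:
(AB)_{21} * C_{11} = -6 * -3 = 18
(AB)_{22} * C_{21} = -12 * -5 = 60
(ABC)_{21} = 18 + 60 = 78

78


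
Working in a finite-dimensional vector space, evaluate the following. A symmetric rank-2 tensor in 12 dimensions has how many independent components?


A symmetric rank-2 tensor in d dimensions has d(d+1)/2 independent components.
d = 12
d(d+1)/2 = 12 * 13 / 2 = 156 / 2 = 78

78


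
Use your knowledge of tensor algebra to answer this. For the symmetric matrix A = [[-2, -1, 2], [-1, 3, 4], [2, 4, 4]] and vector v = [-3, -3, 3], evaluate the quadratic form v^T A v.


First compute Av:
(Av)_1 = -2*-3 + -1*-3 + 2*3 = 15
(Av)_2 = -1*-3 + 3*-3 + 4*3 = 6
(Av)_3 = 2*-3 + 4*-3 + 4*3 = -6
Av = [15, 6, -6]
Then v^T (Av) = -3*15 + -3*6 + 3*-6
= -45 + -18 + -18 = -81

-81


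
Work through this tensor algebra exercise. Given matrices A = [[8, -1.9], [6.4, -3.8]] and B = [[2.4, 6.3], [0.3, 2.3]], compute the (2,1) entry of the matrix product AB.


(AB)_{ij} = sum_k A_{ik} B_{kj}.
For i=2, j=1:
A_{21} * B_{11} = 6.4 * 2.4 = 15.36
A_{22} * B_{21} = -3.8 * 0.3 = -1.14
Sum = 15.36 + -1.14 = 14.22

14.22


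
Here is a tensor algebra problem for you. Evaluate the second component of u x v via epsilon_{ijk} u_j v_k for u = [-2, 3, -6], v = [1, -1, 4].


(u x v)_2 = sum_{j,k} epsilon_{2jk} u_j v_k. Only permutations of (1,2,3) contribute; the two non-zero terms are:
eps_{213} u_1 v_3 = -1 * -2 * 4 = 8
eps_{231} u_3 v_1 = 1 * -6 * 1 = -6
(u x v)_2 = 2

2


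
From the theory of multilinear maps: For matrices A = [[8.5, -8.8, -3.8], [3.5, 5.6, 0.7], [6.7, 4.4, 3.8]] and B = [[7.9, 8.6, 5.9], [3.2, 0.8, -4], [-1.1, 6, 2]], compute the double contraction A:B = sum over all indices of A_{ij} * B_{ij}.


A:B = sum over all i,j of A_{ij} * B_{ij}.
Row 1: 8.5*7.9=67.15, -8.8*8.6=-75.68, -3.8*5.9=-22.42 => row sum = -30.95
Row 2: 3.5*3.2=11.2, 5.6*0.8=4.48, 0.7*-4=-2.8 => row sum = 12.88
Row 3: 6.7*-1.1=-7.37, 4.4*6=26.4, 3.8*2=7.6 => row sum = 26.63
Total = -30.95 + 12.88 + 26.63 = 8.56

8.56


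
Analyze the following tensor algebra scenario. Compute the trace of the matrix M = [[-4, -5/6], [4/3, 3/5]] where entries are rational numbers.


The trace is the sum of diagonal entries.
Diagonal: M[1,1] = -4, M[2,2] = 3/5
Tr(M) = -4 + 3/5
Computing step by step:
After adding M[1,1]: -4
After adding M[2,2]: -17/5
Tr(M) = -17/5

-17/5


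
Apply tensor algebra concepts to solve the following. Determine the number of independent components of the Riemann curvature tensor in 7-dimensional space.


The Riemann tensor in d dimensions has d^2(d^2 - 1)/12 independent components.
d = 7, so d^2 = 49
d^2 - 1 = 48
d^2(d^2 - 1) = 49 * 48 = 2352
Divide by 12: 2352 / 12 = 196

196


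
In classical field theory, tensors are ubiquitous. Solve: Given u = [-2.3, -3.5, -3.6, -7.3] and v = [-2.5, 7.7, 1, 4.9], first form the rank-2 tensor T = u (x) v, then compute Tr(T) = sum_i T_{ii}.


The outer product gives T_{ij} = u_i v_j.
The trace (contraction) is Tr(T) = sum_i T_{ii} = sum_i u_i v_i.
Diagonal entries:
T_{11} = u_1 * v_1 = -2.3 * -2.5 = 5.75
T_{22} = u_2 * v_2 = -3.5 * 7.7 = -26.95
T_{33} = u_3 * v_3 = -3.6 * 1 = -3.6
T_{44} = u_4 * v_4 = -7.3 * 4.9 = -35.77
Tr(T) = 5.75 + -26.95 + -3.6 + -35.77 = -60.57

-60.57


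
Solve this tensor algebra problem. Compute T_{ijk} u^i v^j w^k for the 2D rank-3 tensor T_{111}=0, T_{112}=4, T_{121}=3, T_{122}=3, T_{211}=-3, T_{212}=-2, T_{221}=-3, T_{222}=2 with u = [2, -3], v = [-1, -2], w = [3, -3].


S = sum over i,j,k of T_{ijk} u_i v_j w_k. Expanding all 8 terms:
T_{111}*u_1*v_1*w_1 = 0*2*-1*3 = 0  (running total: 0)
T_{112}*u_1*v_1*w_2 = 4*2*-1*-3 = 24  (running total: 24)
T_{121}*u_1*v_2*w_1 = 3*2*-2*3 = -36  (running total: -12)
T_{122}*u_1*v_2*w_2 = 3*2*-2*-3 = 36  (running total: 24)
T_{211}*u_2*v_1*w_1 = -3*-3*-1*3 = -27  (running total: -3)
T_{212}*u_2*v_1*w_2 = -2*-3*-1*-3 = 18  (running total: 15)
T_{221}*u_2*v_2*w_1 = -3*-3*-2*3 = -54  (running total: -39)
T_{222}*u_2*v_2*w_2 = 2*-3*-2*-3 = -36  (running total: -75)
S = -75

-75


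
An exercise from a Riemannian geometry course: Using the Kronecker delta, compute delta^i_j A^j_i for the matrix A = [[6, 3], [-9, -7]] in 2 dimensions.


The contraction (trace) of a rank-2 tensor is the sum of its diagonal elements.
Diagonal entries: A[1,1] = 6, A[2,2] = -7
Tr(A) = 6 + -7 = -1

-1


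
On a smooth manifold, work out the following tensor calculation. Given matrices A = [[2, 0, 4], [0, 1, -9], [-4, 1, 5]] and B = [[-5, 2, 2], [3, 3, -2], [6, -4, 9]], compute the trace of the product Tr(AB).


Tr(AB) = sum_i (AB)_{ii} where (AB)_{ii} = sum_k A_{ik} B_{ki}.
(AB)_{11} = 2*-5 + 0*3 + 4*6 = 14
(AB)_{22} = 0*2 + 1*3 + -9*-4 = 39
(AB)_{33} = -4*2 + 1*-2 + 5*9 = 35
Tr(AB) = 14 + 39 + 35 = 88

88


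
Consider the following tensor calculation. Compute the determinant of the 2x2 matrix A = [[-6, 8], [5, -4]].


For a 2x2 matrix [[a, b], [c, d]], det = a*d - b*c.
a = -6, b = 8, c = 5, d = -4
a*d = -6 * -4 = 24
b*c = 8 * 5 = 40
det = 24 - 40 = -16

-16


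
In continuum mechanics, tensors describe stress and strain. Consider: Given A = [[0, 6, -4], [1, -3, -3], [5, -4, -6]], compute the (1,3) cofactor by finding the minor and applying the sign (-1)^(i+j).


To find cofactor C_{13}, delete row 1 and column 3.
The resulting 2x2 submatrix is: [[1, -3], [5, -4]]
Minor M_{13} = 1*-4 - -3*5
  = -4 - -15 = 11
Sign = (-1)^(1+3) = (-1)^4 = 1
Cofactor C_{13} = 1 * 11 = 11

11


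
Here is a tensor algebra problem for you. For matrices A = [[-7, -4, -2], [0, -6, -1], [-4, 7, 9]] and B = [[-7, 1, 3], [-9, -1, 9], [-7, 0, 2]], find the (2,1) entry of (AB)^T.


(AB)^T_{ij} = (AB)_{ji} = sum_k A_{jk} B_{ki}.
For i=2, j=1 we need (AB)_{12}:
A_{11} * B_{12} = -7 * 1 = -7
A_{12} * B_{22} = -4 * -1 = 4
A_{13} * B_{32} = -2 * 0 = 0
Sum = -7 + 4 + 0 = -3

-3


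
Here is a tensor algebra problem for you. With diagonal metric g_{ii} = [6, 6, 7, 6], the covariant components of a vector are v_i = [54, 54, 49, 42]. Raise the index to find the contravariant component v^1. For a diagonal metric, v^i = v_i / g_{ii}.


To raise an index with a diagonal metric: v^i = v_i / g_{ii}.
For index 1: v_1 = 54, g_{11} = 6
v^1 = 54 / 6 = 9

9


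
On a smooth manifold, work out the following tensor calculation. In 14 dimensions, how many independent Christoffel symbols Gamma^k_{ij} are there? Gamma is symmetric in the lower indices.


Christoffel symbols Gamma^k_{ij} are symmetric in i,j, so there are d * d(d+1)/2 independent symbols.
d = 14
d(d+1)/2 = 14 * 15 / 2 = 105
Total = 14 * 105 = 1470

1470


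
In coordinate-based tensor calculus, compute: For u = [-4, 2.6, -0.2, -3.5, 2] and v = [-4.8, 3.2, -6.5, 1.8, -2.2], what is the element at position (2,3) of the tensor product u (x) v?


The outer product entry T_{ij} = u_i * v_j.
We need i=2, j=3.
u_2 = 2.6, v_3 = -6.5
T_{2,3} = 2.6 * -6.5 = -16.9

-16.9


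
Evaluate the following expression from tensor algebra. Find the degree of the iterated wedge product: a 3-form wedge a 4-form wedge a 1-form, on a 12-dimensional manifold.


The degree of a wedge product is the sum of the degrees of the individual forms.
Degrees: 3, 4, 1
Total degree = 3 + 4 + 1 = 8

8


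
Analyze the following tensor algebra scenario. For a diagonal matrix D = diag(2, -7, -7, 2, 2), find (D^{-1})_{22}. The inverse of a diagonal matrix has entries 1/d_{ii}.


For a diagonal matrix, the inverse has entries (D^{-1})_{ii} = 1/d_{ii}.
The diagonal entries are: d_{11} = 2, d_{22} = -7, d_{33} = -7, d_{44} = 2, d_{55} = 2
We need (D^{-1})_{22} = 1/d_{22} = 1/-7 = -1/7

-1/7


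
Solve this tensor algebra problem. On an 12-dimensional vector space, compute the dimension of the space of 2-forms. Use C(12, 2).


The dimension of the space of p-forms on an n-dimensional space is C(n, p).
n = 12, p = 2
C(12, 2) = 12! / (2! * 10!) = 66

66


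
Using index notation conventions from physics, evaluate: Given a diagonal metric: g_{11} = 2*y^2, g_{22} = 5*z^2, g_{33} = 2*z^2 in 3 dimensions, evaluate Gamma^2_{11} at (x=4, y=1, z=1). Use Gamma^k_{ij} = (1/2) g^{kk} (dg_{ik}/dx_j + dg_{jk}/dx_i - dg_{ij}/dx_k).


For a diagonal metric, Gamma^k_{ij} = (1/2) g^{kk} (dg_{ik}/dx_j + dg_{jk}/dx_i - dg_{ij}/dx_k).
The metric is diagonal, so g_{ab} = 0 for a != b.
At the given point: g_{11} = 2, g_{22} = 5, g_{33} = 2
g^{22} = 1/5
dg_{12}/dx_1 = 0 (off-diagonal)
dg_{12}/dx_1 = 0 (off-diagonal)
dg_{11}/dx_2 = dg_{11}/dx_2 = 4
Numerator = 0 + 0 - 4 = -4
Gamma^2_{11} = -4 / (2 * 5) = -2/5

-2/5


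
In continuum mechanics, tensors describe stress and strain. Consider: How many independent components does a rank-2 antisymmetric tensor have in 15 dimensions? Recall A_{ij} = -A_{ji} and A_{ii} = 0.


An antisymmetric rank-2 tensor satisfies A_{ij} = -A_{ji}, so diagonal entries are zero.
The independent components are the upper-triangular entries: C(n, 2) = n(n-1)/2.
n = 15
C(15, 2) = 15 * 14 / 2 = 210 / 2 = 105

105


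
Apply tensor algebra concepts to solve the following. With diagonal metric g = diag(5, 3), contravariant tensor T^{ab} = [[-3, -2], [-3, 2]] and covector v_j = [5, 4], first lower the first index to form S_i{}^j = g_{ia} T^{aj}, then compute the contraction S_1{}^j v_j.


Step 1: lower the first index. For a diagonal metric, g_{ia} T^{aj} = g_{ii} T^{ij} (no sum on i).
g_{11} = 5
S_1{}^1 = 5 * T^{11} = 5 * -3 = -15
S_1{}^2 = 5 * T^{12} = 5 * -2 = -10
Step 2: contract S_1{}^j with v_j.
S_1{}^1 * v_1 = -15 * 5 = -75
S_1{}^2 * v_2 = -10 * 4 = -40
Result = -75 + -40 = -115

-115


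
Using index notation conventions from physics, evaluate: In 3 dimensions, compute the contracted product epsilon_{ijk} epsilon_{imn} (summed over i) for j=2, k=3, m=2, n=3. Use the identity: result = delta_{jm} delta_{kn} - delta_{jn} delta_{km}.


Using the identity: epsilon_{ijk} epsilon_{imn} = delta_{jm} delta_{kn} - delta_{jn} delta_{km}.
delta_{22} = 1
delta_{33} = 1
delta_{23} = 0
delta_{32} = 0
Result = 1 * 1 - 0 * 0 = 1 - 0 = 1

1


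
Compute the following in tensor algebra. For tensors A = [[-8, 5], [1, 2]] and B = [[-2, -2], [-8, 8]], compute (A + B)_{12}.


Tensor addition is component-wise: (A + B)_{ij} = A_{ij} + B_{ij}.
A_{12} = 5
B_{12} = -2
(A + B)_{12} = 5 + -2 = 3

3


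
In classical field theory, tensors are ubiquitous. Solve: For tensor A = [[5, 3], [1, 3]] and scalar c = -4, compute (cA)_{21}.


Scalar multiplication: (cA)_{ij} = c * A_{ij}.
c = -4
A_{21} = 1
(cA)_{21} = -4 * 1 = -4

-4


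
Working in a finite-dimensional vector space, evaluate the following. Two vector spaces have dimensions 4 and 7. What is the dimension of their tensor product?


The dimension of a tensor product is the product of dimensions.
dim(V) = 4, dim(W) = 7
dim(V (x) W) = 4 * 7 = 28

28


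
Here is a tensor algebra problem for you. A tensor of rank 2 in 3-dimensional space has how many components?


The number of components of a rank-r tensor in d dimensions is d^r.
Here d = 3 and r = 2.
3^2 = 9

9


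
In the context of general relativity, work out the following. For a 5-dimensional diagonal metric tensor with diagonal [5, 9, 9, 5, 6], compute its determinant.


For a diagonal metric, the determinant is the product of diagonal entries.
Diagonal entries: 5, 9, 9, 5, 6
det(g) = 5 * 9 * 9 * 5 * 6 = 12150

12150


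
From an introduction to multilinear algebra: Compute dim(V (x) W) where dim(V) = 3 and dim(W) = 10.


The dimension of a tensor product is the product of dimensions.
dim(V) = 3, dim(W) = 10
dim(V (x) W) = 3 * 10 = 30

30


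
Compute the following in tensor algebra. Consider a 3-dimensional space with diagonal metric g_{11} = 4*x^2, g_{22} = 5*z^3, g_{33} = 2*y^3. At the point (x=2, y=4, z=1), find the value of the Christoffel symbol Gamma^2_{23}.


For a diagonal metric, Gamma^k_{ij} = (1/2) g^{kk} (dg_{ik}/dx_j + dg_{jk}/dx_i - dg_{ij}/dx_k).
The metric is diagonal, so g_{ab} = 0 for a != b.
At the given point: g_{11} = 16, g_{22} = 5, g_{33} = 128
g^{22} = 1/5
dg_{22}/dx_3 = dg_{22}/dx_3 = 15
dg_{32}/dx_2 = 0 (off-diagonal)
dg_{23}/dx_2 = 0 (off-diagonal)
Numerator = 15 + 0 - 0 = 15
Gamma^2_{23} = 15 / (2 * 5) = 3/2

3/2


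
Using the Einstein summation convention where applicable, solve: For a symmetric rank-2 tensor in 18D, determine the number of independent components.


A symmetric rank-2 tensor in d dimensions has d(d+1)/2 independent components.
d = 18
d(d+1)/2 = 18 * 19 / 2 = 342 / 2 = 171

171


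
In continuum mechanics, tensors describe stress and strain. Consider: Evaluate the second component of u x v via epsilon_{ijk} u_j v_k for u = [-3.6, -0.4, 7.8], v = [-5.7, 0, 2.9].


(u x v)_2 = sum_{j,k} epsilon_{2jk} u_j v_k. Only permutations of (1,2,3) contribute; the two non-zero terms are:
eps_{213} u_1 v_3 = -1 * -3.6 * 2.9 = 10.44
eps_{231} u_3 v_1 = 1 * 7.8 * -5.7 = -44.46
(u x v)_2 = -34.02

-34.02


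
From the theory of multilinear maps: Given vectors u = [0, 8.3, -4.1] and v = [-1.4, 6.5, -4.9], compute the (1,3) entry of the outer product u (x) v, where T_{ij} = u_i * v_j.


The outer product entry T_{ij} = u_i * v_j.
We need i=1, j=3.
u_1 = 0, v_3 = -4.9
T_{1,3} = 0 * -4.9 = 0

0


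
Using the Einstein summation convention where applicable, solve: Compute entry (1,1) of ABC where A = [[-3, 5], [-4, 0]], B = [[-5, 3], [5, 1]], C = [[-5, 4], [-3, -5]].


(ABC)_{11} = sum_m (AB)_{1m} C_{m1}. First compute row 1 of AB.
(AB)_{11} = -3*-5 + 5*5 = 40
(AB)_{12} = -3*3 + 5*1 = -4
Now contract with column 1 of C:
(AB)_{11} * C_{11} = 40 * -5 = -200
(AB)_{12} * C_{21} = -4 * -3 = 12
(ABC)_{11} = -200 + 12 = -188

-188


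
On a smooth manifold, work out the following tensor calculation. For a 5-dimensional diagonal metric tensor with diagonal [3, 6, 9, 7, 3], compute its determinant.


For a diagonal metric, the determinant is the product of diagonal entries.
Diagonal entries: 3, 6, 9, 7, 3
det(g) = 3 * 6 * 9 * 7 * 3 = 3402

3402


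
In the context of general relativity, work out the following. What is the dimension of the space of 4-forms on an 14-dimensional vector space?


The dimension of the space of p-forms on an n-dimensional space is C(n, p).
n = 14, p = 4
C(14, 4) = 14! / (4! * 10!) = 1001

1001


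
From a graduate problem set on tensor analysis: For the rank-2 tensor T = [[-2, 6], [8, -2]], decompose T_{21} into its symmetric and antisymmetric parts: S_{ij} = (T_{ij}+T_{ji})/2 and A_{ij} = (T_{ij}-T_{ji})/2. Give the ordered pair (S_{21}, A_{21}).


T_{21} = 8
T_{12} = 6
S_{21} = (8 + 6)/2 = 14/2 = 7
A_{21} = (8 - 6)/2 = 2/2 = 1
Check: S + A = 7 + 1 = 8 = T_{21}.

(7, 1)


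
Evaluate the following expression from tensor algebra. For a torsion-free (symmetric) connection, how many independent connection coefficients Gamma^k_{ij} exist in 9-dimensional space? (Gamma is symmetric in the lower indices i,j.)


Christoffel symbols Gamma^k_{ij} are symmetric in i,j, so there are d * d(d+1)/2 independent symbols.
d = 9
d(d+1)/2 = 9 * 10 / 2 = 45
Total = 9 * 45 = 405

405


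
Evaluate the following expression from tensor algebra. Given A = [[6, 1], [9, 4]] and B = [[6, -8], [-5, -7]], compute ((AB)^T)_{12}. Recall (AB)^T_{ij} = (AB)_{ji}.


(AB)^T_{ij} = (AB)_{ji} = sum_k A_{jk} B_{ki}.
For i=1, j=2 we need (AB)_{21}:
A_{21} * B_{11} = 9 * 6 = 54
A_{22} * B_{21} = 4 * -5 = -20
Sum = 54 + -20 = 34

34
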